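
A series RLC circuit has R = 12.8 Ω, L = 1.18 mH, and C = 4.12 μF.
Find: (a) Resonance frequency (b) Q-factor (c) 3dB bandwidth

Step 1 — Resonance: ω₀ = 1/√(LC) = 1/√(0.00118·4.12e-06) = 1.434e+04 rad/s.
Step 2 — f₀ = ω₀/(2π) = 2283 Hz.
Step 3 — Series Q: Q = ω₀L/R = 1.434e+04·0.00118/12.8 = 1.322.
Step 4 — Bandwidth: Δω = ω₀/Q = 1.085e+04 rad/s; BW = Δω/(2π) = 1726 Hz.

(a) f₀ = 2283 Hz  (b) Q = 1.322  (c) BW = 1726 Hz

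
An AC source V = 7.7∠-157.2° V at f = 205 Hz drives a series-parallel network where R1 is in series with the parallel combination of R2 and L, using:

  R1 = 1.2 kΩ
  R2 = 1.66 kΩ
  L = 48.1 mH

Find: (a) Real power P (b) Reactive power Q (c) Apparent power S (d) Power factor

Step 1 — Angular frequency: ω = 2π·f = 2π·205 = 1288 rad/s.
Step 2 — Component impedances:
  R1: Z = R = 1200 Ω
  R2: Z = R = 1660 Ω
  L: Z = jωL = j·1288·0.0481 = 0 + j61.96 Ω
Step 3 — Parallel branch: R2 || L = 1/(1/R2 + 1/L) = 2.309 + j61.87 Ω.
Step 4 — Series with R1: Z_total = R1 + (R2 || L) = 1202 + j61.87 Ω = 1204∠2.9° Ω.
Step 5 — Source phasor: V = 7.7∠-157.2° V = -7.098 - j2.984 V.
Step 6 — Current: I = V / Z = -0.006016 - j0.002172 A = 0.006396∠-160.1° A.
Step 7 — Complex power: S = V·I* = 0.04918 + j0.002531 VA.
Step 8 — Real power: P = Re(S) = 0.04918 W.
Step 9 — Reactive power: Q = Im(S) = 0.002531 VAR.
Step 10 — Apparent power: |S| = 0.04925 VA.
Step 11 — Power factor: PF = P/|S| = 0.9987 (lagging).

(a) P = 0.04918 W  (b) Q = 0.002531 VAR  (c) S = 0.04925 VA  (d) PF = 0.9987 (lagging)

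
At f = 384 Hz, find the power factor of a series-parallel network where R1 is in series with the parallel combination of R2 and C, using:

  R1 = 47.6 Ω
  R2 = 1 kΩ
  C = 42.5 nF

Step 1 — Angular frequency: ω = 2π·f = 2π·384 = 2413 rad/s.
Step 2 — Component impedances:
  R1: Z = R = 47.6 Ω
  R2: Z = R = 1000 Ω
  C: Z = 1/(jωC) = -j/(ω·C) = 0 - j9752 Ω
Step 3 — Parallel branch: R2 || C = 1/(1/R2 + 1/C) = 989.6 - j101.5 Ω.
Step 4 — Series with R1: Z_total = R1 + (R2 || C) = 1037 - j101.5 Ω = 1042∠-5.6° Ω.
Step 5 — Power factor: PF = cos(φ) = Re(Z)/|Z| = 1037/1042 = 0.9952.
Step 6 — Type: Im(Z) = -101.5 ⇒ leading (phase φ = -5.6°).

PF = 0.9952 (leading, φ = -5.6°)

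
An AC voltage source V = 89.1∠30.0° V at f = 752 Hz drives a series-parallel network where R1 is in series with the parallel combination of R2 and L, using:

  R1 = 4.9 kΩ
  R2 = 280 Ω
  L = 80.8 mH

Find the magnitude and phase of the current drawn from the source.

Step 1 — Angular frequency: ω = 2π·f = 2π·752 = 4725 rad/s.
Step 2 — Component impedances:
  R1: Z = R = 4900 Ω
  R2: Z = R = 280 Ω
  L: Z = jωL = j·4725·0.0808 = 0 + j381.8 Ω
Step 3 — Parallel branch: R2 || L = 1/(1/R2 + 1/L) = 182.1 + j133.5 Ω.
Step 4 — Series with R1: Z_total = R1 + (R2 || L) = 5082 + j133.5 Ω = 5084∠1.5° Ω.
Step 5 — Source phasor: V = 89.1∠30.0° V = 77.16 + j44.55 V.
Step 6 — Ohm's law: I = V / Z_total = (77.16 + j44.55) / (5082 + j133.5) = 0.0154 + j0.008361 A.
Step 7 — Convert to polar: |I| = 0.01753 A, ∠I = 28.5°.

I = 0.01753∠28.5° A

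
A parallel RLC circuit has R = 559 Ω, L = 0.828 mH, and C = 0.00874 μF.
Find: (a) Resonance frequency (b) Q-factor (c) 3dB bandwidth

Step 1 — Resonance: ω₀ = 1/√(LC) = 1/√(0.000828·8.74e-09) = 3.717e+05 rad/s.
Step 2 — f₀ = ω₀/(2π) = 5.916e+04 Hz.
Step 3 — Parallel Q: Q = R/(ω₀L) = 559/(3.717e+05·0.000828) = 1.816.
Step 4 — Bandwidth: Δω = ω₀/Q = 2.047e+05 rad/s; BW = Δω/(2π) = 3.258e+04 Hz.

(a) f₀ = 5.916e+04 Hz  (b) Q = 1.816  (c) BW = 3.258e+04 Hz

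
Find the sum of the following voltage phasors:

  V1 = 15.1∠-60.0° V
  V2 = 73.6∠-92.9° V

Step 1 — Convert each phasor to rectangular form:
  V1 = 15.1·(cos(-60.0°) + j·sin(-60.0°)) = 7.55 - j13.08 V
  V2 = 73.6·(cos(-92.9°) + j·sin(-92.9°)) = -3.724 - j73.51 V
Step 2 — Sum components: V_total = 3.826 - j86.58 V.
Step 3 — Convert to polar: |V_total| = 86.67 V, ∠V_total = -87.5°.

V_total = 86.67∠-87.5° V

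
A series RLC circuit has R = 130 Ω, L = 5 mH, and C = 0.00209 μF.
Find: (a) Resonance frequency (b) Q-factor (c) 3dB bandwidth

Step 1 — Resonance: ω₀ = 1/√(LC) = 1/√(0.005·2.09e-09) = 3.093e+05 rad/s.
Step 2 — f₀ = ω₀/(2π) = 4.923e+04 Hz.
Step 3 — Series Q: Q = ω₀L/R = 3.093e+05·0.005/130 = 11.9.
Step 4 — Bandwidth: Δω = ω₀/Q = 2.6e+04 rad/s; BW = Δω/(2π) = 4138 Hz.

(a) f₀ = 4.923e+04 Hz  (b) Q = 11.9  (c) BW = 4138 Hz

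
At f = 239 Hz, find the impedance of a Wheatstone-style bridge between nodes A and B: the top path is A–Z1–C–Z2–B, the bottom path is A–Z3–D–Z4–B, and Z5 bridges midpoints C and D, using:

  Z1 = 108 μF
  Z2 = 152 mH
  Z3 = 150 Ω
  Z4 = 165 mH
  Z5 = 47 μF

Step 1 — Angular frequency: ω = 2π·f = 2π·239 = 1502 rad/s.
Step 2 — Component impedances:
  Z1: Z = 1/(jωC) = -j/(ω·C) = 0 - j6.166 Ω
  Z2: Z = jωL = j·1502·0.152 = 0 + j228.3 Ω
  Z3: Z = R = 150 Ω
  Z4: Z = jωL = j·1502·0.165 = 0 + j247.8 Ω
  Z5: Z = 1/(jωC) = -j/(ω·C) = 0 - j14.17 Ω
Step 3 — Bridge requires nodal analysis (the Z5 bridge couples midpoints C and D, so the two paths cannot be reduced to a simple series/parallel combination). Setting node B to ground and injecting 1 A at node A, the 3-node admittance system at A, C, D solves to V_A = Z_AB = 1.134 + j109.4 Ω = 109.4∠89.4° Ω.

Z = 1.134 + j109.4 Ω = 109.4∠89.4° Ω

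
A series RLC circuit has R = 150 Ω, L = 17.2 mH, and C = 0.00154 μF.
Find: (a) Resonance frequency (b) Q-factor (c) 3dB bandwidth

Step 1 — Resonance: ω₀ = 1/√(LC) = 1/√(0.0172·1.54e-09) = 1.943e+05 rad/s.
Step 2 — f₀ = ω₀/(2π) = 3.092e+04 Hz.
Step 3 — Series Q: Q = ω₀L/R = 1.943e+05·0.0172/150 = 22.28.
Step 4 — Bandwidth: Δω = ω₀/Q = 8721 rad/s; BW = Δω/(2π) = 1388 Hz.

(a) f₀ = 3.092e+04 Hz  (b) Q = 22.28  (c) BW = 1388 Hz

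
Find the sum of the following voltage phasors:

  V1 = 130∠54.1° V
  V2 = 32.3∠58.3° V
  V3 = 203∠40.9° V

Step 1 — Convert each phasor to rectangular form:
  V1 = 130·(cos(54.1°) + j·sin(54.1°)) = 76.23 + j105.3 V
  V2 = 32.3·(cos(58.3°) + j·sin(58.3°)) = 16.97 + j27.48 V
  V3 = 203·(cos(40.9°) + j·sin(40.9°)) = 153.4 + j132.9 V
Step 2 — Sum components: V_total = 246.6 + j265.7 V.
Step 3 — Convert to polar: |V_total| = 362.5 V, ∠V_total = 47.1°.

V_total = 362.5∠47.1° V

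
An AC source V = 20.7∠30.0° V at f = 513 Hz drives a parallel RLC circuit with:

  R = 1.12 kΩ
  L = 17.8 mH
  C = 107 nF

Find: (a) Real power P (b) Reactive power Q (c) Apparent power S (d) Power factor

Step 1 — Angular frequency: ω = 2π·f = 2π·513 = 3223 rad/s.
Step 2 — Component impedances:
  R: Z = R = 1120 Ω
  L: Z = jωL = j·3223·0.0178 = 0 + j57.37 Ω
  C: Z = 1/(jωC) = -j/(ω·C) = 0 - j2899 Ω
Step 3 — Parallel combination: 1/Z_total = 1/R + 1/L + 1/C; Z_total = 3.051 + j58.37 Ω = 58.45∠87.0° Ω.
Step 4 — Source phasor: V = 20.7∠30.0° V = 17.93 + j10.35 V.
Step 5 — Current: I = V / Z = 0.1928 - j0.297 A = 0.3541∠-57.0° A.
Step 6 — Complex power: S = V·I* = 0.3826 + j7.321 VA.
Step 7 — Real power: P = Re(S) = 0.3826 W.
Step 8 — Reactive power: Q = Im(S) = 7.321 VAR.
Step 9 — Apparent power: |S| = 7.331 VA.
Step 10 — Power factor: PF = P/|S| = 0.05219 (lagging).

(a) P = 0.3826 W  (b) Q = 7.321 VAR  (c) S = 7.331 VA  (d) PF = 0.05219 (lagging)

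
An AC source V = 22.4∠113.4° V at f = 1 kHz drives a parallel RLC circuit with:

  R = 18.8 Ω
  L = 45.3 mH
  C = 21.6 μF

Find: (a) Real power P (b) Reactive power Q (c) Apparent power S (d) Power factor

Step 1 — Angular frequency: ω = 2π·f = 2π·1000 = 6283 rad/s.
Step 2 — Component impedances:
  R: Z = R = 18.8 Ω
  L: Z = jωL = j·6283·0.0453 = 0 + j284.6 Ω
  C: Z = 1/(jωC) = -j/(ω·C) = 0 - j7.368 Ω
Step 3 — Parallel combination: 1/Z_total = 1/R + 1/L + 1/C; Z_total = 2.619 - j6.51 Ω = 7.017∠-68.1° Ω.
Step 4 — Source phasor: V = 22.4∠113.4° V = -8.896 + j20.56 V.
Step 5 — Current: I = V / Z = -3.191 - j0.0826 A = 3.192∠-178.5° A.
Step 6 — Complex power: S = V·I* = 26.69 - j66.33 VA.
Step 7 — Real power: P = Re(S) = 26.69 W.
Step 8 — Reactive power: Q = Im(S) = -66.33 VAR.
Step 9 — Apparent power: |S| = 71.5 VA.
Step 10 — Power factor: PF = P/|S| = 0.3733 (leading).

(a) P = 26.69 W  (b) Q = -66.33 VAR  (c) S = 71.5 VA  (d) PF = 0.3733 (leading)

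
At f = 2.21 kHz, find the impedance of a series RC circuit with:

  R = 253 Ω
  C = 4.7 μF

Step 1 — Angular frequency: ω = 2π·f = 2π·2210 = 1.389e+04 rad/s.
Step 2 — Component impedances:
  R: Z = R = 253 Ω
  C: Z = 1/(jωC) = -j/(ω·C) = 0 - j15.32 Ω
Step 3 — Series combination: Z_total = R + C = 253 - j15.32 Ω = 253.5∠-3.5° Ω.

Z = 253 - j15.32 Ω = 253.5∠-3.5° Ω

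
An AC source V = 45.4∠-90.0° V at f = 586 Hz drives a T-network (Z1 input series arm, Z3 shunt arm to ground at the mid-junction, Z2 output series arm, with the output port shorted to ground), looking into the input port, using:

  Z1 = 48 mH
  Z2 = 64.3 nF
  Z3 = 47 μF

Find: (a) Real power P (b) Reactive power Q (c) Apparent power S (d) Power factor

Step 1 — Angular frequency: ω = 2π·f = 2π·586 = 3682 rad/s.
Step 2 — Component impedances:
  Z1: Z = jωL = j·3682·0.048 = 0 + j176.7 Ω
  Z2: Z = 1/(jωC) = -j/(ω·C) = 0 - j4224 Ω
  Z3: Z = 1/(jωC) = -j/(ω·C) = 0 - j5.779 Ω
Step 3 — With the output port shorted to ground, the output series arm Z2 runs from the junction to ground; the shunt arm Z3 also runs from the junction to ground. They appear in parallel: Z3 || Z2 = 0 - j5.771 Ω.
Step 4 — Series with input arm Z1: Z_in = Z1 + (Z3 || Z2) = 0 + j171 Ω = 171∠90.0° Ω.
Step 5 — Source phasor: V = 45.4∠-90.0° V = 0 - j45.4 V.
Step 6 — Current: I = V / Z = -0.2656 A = 0.2656∠-180.0° A.
Step 7 — Complex power: S = V·I* = 0 + j12.06 VA.
Step 8 — Real power: P = Re(S) = 0 W.
Step 9 — Reactive power: Q = Im(S) = 12.06 VAR.
Step 10 — Apparent power: |S| = 12.06 VA.
Step 11 — Power factor: PF = P/|S| = 0 (lagging).

(a) P = 0 W  (b) Q = 12.06 VAR  (c) S = 12.06 VA  (d) PF = 0 (lagging)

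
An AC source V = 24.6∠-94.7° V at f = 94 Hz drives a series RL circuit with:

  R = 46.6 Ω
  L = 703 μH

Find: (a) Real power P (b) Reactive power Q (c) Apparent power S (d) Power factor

Step 1 — Angular frequency: ω = 2π·f = 2π·94 = 590.6 rad/s.
Step 2 — Component impedances:
  R: Z = R = 46.6 Ω
  L: Z = jωL = j·590.6·0.000703 = 0 + j0.4152 Ω
Step 3 — Series combination: Z_total = R + L = 46.6 + j0.4152 Ω = 46.6∠0.5° Ω.
Step 4 — Source phasor: V = 24.6∠-94.7° V = -2.016 - j24.52 V.
Step 5 — Current: I = V / Z = -0.04794 - j0.5257 A = 0.5279∠-95.2° A.
Step 6 — Complex power: S = V·I* = 12.99 + j0.1157 VA.
Step 7 — Real power: P = Re(S) = 12.99 W.
Step 8 — Reactive power: Q = Im(S) = 0.1157 VAR.
Step 9 — Apparent power: |S| = 12.99 VA.
Step 10 — Power factor: PF = P/|S| = 1 (lagging).

(a) P = 12.99 W  (b) Q = 0.1157 VAR  (c) S = 12.99 VA  (d) PF = 1 (lagging)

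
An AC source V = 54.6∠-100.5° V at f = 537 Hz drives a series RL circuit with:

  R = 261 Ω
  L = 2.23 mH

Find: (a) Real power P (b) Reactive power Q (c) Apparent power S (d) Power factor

Step 1 — Angular frequency: ω = 2π·f = 2π·537 = 3374 rad/s.
Step 2 — Component impedances:
  R: Z = R = 261 Ω
  L: Z = jωL = j·3374·0.00223 = 0 + j7.524 Ω
Step 3 — Series combination: Z_total = R + L = 261 + j7.524 Ω = 261.1∠1.7° Ω.
Step 4 — Source phasor: V = 54.6∠-100.5° V = -9.95 - j53.69 V.
Step 5 — Current: I = V / Z = -0.04402 - j0.2044 A = 0.2091∠-102.2° A.
Step 6 — Complex power: S = V·I* = 11.41 + j0.329 VA.
Step 7 — Real power: P = Re(S) = 11.41 W.
Step 8 — Reactive power: Q = Im(S) = 0.329 VAR.
Step 9 — Apparent power: |S| = 11.42 VA.
Step 10 — Power factor: PF = P/|S| = 0.9996 (lagging).

(a) P = 11.41 W  (b) Q = 0.329 VAR  (c) S = 11.42 VA  (d) PF = 0.9996 (lagging)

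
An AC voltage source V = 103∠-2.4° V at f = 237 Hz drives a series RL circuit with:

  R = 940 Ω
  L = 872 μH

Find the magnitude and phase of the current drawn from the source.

Step 1 — Angular frequency: ω = 2π·f = 2π·237 = 1489 rad/s.
Step 2 — Component impedances:
  R: Z = R = 940 Ω
  L: Z = jωL = j·1489·0.000872 = 0 + j1.299 Ω
Step 3 — Series combination: Z_total = R + L = 940 + j1.299 Ω = 940∠0.1° Ω.
Step 4 — Source phasor: V = 103∠-2.4° V = 102.9 - j4.313 V.
Step 5 — Ohm's law: I = V / Z_total = (102.9 - j4.313) / (940 + j1.299) = 0.1095 - j0.00474 A.
Step 6 — Convert to polar: |I| = 0.1096 A, ∠I = -2.5°.

I = 0.1096∠-2.5° A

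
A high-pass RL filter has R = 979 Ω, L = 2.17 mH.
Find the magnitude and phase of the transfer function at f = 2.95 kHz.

Step 1 — Angular frequency: ω = 2π·2950 = 1.854e+04 rad/s.
Step 2 — Transfer function: H(jω) = jωL/(R + jωL).
Step 3 — Numerator jωL = j·40.22; denominator R + jωL = 979 + j40.22.
Step 4 — H = 0.001685 + j0.04102.
Step 5 — Magnitude: |H| = 0.04105 (-27.7 dB); phase: φ = 87.6°.

|H| = 0.04105 (-27.7 dB), φ = 87.6°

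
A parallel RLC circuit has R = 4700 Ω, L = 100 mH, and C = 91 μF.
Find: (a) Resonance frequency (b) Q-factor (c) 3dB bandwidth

Step 1 — Resonance: ω₀ = 1/√(LC) = 1/√(0.1·9.1e-05) = 331.5 rad/s.
Step 2 — f₀ = ω₀/(2π) = 52.76 Hz.
Step 3 — Parallel Q: Q = R/(ω₀L) = 4700/(331.5·0.1) = 141.8.
Step 4 — Bandwidth: Δω = ω₀/Q = 2.338 rad/s; BW = Δω/(2π) = 0.3721 Hz.

(a) f₀ = 52.76 Hz  (b) Q = 141.8  (c) BW = 0.3721 Hz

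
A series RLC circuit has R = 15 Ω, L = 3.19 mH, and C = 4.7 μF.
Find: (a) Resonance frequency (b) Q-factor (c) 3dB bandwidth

Step 1 — Resonance condition Im(Z)=0 gives ω₀ = 1/√(LC).
Step 2 — ω₀ = 1/√(0.00319·4.7e-06) = 8167 rad/s.
Step 3 — f₀ = ω₀/(2π) = 1300 Hz.
Step 4 — Series Q: Q = ω₀L/R = 8167·0.00319/15 = 1.737.
Step 5 — 3dB bandwidth: Δω = ω₀/Q = 4702 rad/s; BW = Δω/(2π) = 748.4 Hz.

(a) f₀ = 1300 Hz  (b) Q = 1.737  (c) BW = 748.4 Hz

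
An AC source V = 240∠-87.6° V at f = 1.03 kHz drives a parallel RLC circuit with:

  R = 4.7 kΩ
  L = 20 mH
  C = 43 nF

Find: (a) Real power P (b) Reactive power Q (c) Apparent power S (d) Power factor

Step 1 — Angular frequency: ω = 2π·f = 2π·1030 = 6472 rad/s.
Step 2 — Component impedances:
  R: Z = R = 4700 Ω
  L: Z = jωL = j·6472·0.02 = 0 + j129.4 Ω
  C: Z = 1/(jωC) = -j/(ω·C) = 0 - j3593 Ω
Step 3 — Parallel combination: 1/Z_total = 1/R + 1/L + 1/C; Z_total = 3.833 + j134.2 Ω = 134.2∠88.4° Ω.
Step 4 — Source phasor: V = 240∠-87.6° V = 10.05 - j239.8 V.
Step 5 — Current: I = V / Z = -1.784 - j0.1259 A = 1.788∠-176.0° A.
Step 6 — Complex power: S = V·I* = 12.26 + j429 VA.
Step 7 — Real power: P = Re(S) = 12.26 W.
Step 8 — Reactive power: Q = Im(S) = 429 VAR.
Step 9 — Apparent power: |S| = 429.2 VA.
Step 10 — Power factor: PF = P/|S| = 0.02856 (lagging).

(a) P = 12.26 W  (b) Q = 429 VAR  (c) S = 429.2 VA  (d) PF = 0.02856 (lagging)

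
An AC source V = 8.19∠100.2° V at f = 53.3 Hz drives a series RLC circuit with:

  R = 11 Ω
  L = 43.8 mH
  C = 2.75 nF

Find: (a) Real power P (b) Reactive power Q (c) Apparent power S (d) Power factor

Step 1 — Angular frequency: ω = 2π·f = 2π·53.3 = 334.9 rad/s.
Step 2 — Component impedances:
  R: Z = R = 11 Ω
  L: Z = jωL = j·334.9·0.0438 = 0 + j14.67 Ω
  C: Z = 1/(jωC) = -j/(ω·C) = 0 - j1.086e+06 Ω
Step 3 — Series combination: Z_total = R + L + C = 11 - j1.086e+06 Ω = 1.086e+06∠-90.0° Ω.
Step 4 — Source phasor: V = 8.19∠100.2° V = -1.45 + j8.061 V.
Step 5 — Current: I = V / Z = -7.424e-06 - j1.336e-06 A = 7.543e-06∠-169.8° A.
Step 6 — Complex power: S = V·I* = 6.258e-10 - j6.178e-05 VA.
Step 7 — Real power: P = Re(S) = 6.258e-10 W.
Step 8 — Reactive power: Q = Im(S) = -6.178e-05 VAR.
Step 9 — Apparent power: |S| = 6.178e-05 VA.
Step 10 — Power factor: PF = P/|S| = 1.013e-05 (leading).

(a) P = 6.258e-10 W  (b) Q = -6.178e-05 VAR  (c) S = 6.178e-05 VA  (d) PF = 1.013e-05 (leading)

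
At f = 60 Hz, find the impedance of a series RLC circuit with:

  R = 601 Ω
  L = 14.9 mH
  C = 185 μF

Step 1 — Angular frequency: ω = 2π·f = 2π·60 = 377 rad/s.
Step 2 — Component impedances:
  R: Z = R = 601 Ω
  L: Z = jωL = j·377·0.0149 = 0 + j5.617 Ω
  C: Z = 1/(jωC) = -j/(ω·C) = 0 - j14.34 Ω
Step 3 — Series combination: Z_total = R + L + C = 601 - j8.721 Ω = 601.1∠-0.8° Ω.

Z = 601 - j8.721 Ω = 601.1∠-0.8° Ω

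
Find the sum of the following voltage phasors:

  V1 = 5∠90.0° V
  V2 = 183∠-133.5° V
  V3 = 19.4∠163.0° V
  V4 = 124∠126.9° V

Step 1 — Convert each phasor to rectangular form:
  V1 = 5·(cos(90.0°) + j·sin(90.0°)) = 0 + j5 V
  V2 = 183·(cos(-133.5°) + j·sin(-133.5°)) = -126 - j132.7 V
  V3 = 19.4·(cos(163.0°) + j·sin(163.0°)) = -18.55 + j5.672 V
  V4 = 124·(cos(126.9°) + j·sin(126.9°)) = -74.45 + j99.16 V
Step 2 — Sum components: V_total = -219 - j22.91 V.
Step 3 — Convert to polar: |V_total| = 220.2 V, ∠V_total = -174.0°.

V_total = 220.2∠-174.0° V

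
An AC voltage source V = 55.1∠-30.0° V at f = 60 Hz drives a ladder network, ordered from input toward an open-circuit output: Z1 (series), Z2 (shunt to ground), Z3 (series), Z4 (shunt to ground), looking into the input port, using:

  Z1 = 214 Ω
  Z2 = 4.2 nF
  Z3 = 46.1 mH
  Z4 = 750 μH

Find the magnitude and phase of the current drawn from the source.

Step 1 — Angular frequency: ω = 2π·f = 2π·60 = 377 rad/s.
Step 2 — Component impedances:
  Z1: Z = R = 214 Ω
  Z2: Z = 1/(jωC) = -j/(ω·C) = 0 - j6.316e+05 Ω
  Z3: Z = jωL = j·377·0.0461 = 0 + j17.38 Ω
  Z4: Z = jωL = j·377·0.00075 = 0 + j0.2827 Ω
Step 3 — Ladder network (open output): work backward from the far end, alternating series and parallel combinations. Z_in = 214 + j17.66 Ω = 214.7∠4.7° Ω.
Step 4 — Source phasor: V = 55.1∠-30.0° V = 47.72 - j27.55 V.
Step 5 — Ohm's law: I = V / Z_total = (47.72 - j27.55) / (214 + j17.66) = 0.2109 - j0.1461 A.
Step 6 — Convert to polar: |I| = 0.2566 A, ∠I = -34.7°.

I = 0.2566∠-34.7° A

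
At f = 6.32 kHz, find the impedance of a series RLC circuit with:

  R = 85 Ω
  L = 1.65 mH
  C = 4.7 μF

Step 1 — Angular frequency: ω = 2π·f = 2π·6320 = 3.971e+04 rad/s.
Step 2 — Component impedances:
  R: Z = R = 85 Ω
  L: Z = jωL = j·3.971e+04·0.00165 = 0 + j65.52 Ω
  C: Z = 1/(jωC) = -j/(ω·C) = 0 - j5.358 Ω
Step 3 — Series combination: Z_total = R + L + C = 85 + j60.16 Ω = 104.1∠35.3° Ω.

Z = 85 + j60.16 Ω = 104.1∠35.3° Ω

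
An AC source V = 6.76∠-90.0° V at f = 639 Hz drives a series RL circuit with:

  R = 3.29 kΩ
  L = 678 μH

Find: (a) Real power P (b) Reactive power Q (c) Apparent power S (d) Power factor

Step 1 — Angular frequency: ω = 2π·f = 2π·639 = 4015 rad/s.
Step 2 — Component impedances:
  R: Z = R = 3290 Ω
  L: Z = jωL = j·4015·0.000678 = 0 + j2.722 Ω
Step 3 — Series combination: Z_total = R + L = 3290 + j2.722 Ω = 3290∠0.0° Ω.
Step 4 — Source phasor: V = 6.76∠-90.0° V = 0 - j6.76 V.
Step 5 — Current: I = V / Z = -1.7e-06 - j0.002055 A = 0.002055∠-90.0° A.
Step 6 — Complex power: S = V·I* = 0.01389 + j1.149e-05 VA.
Step 7 — Real power: P = Re(S) = 0.01389 W.
Step 8 — Reactive power: Q = Im(S) = 1.149e-05 VAR.
Step 9 — Apparent power: |S| = 0.01389 VA.
Step 10 — Power factor: PF = P/|S| = 1 (lagging).

(a) P = 0.01389 W  (b) Q = 1.149e-05 VAR  (c) S = 0.01389 VA  (d) PF = 1 (lagging)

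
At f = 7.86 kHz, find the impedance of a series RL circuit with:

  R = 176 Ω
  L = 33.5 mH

Step 1 — Angular frequency: ω = 2π·f = 2π·7860 = 4.939e+04 rad/s.
Step 2 — Component impedances:
  R: Z = R = 176 Ω
  L: Z = jωL = j·4.939e+04·0.0335 = 0 + j1654 Ω
Step 3 — Series combination: Z_total = R + L = 176 + j1654 Ω = 1664∠83.9° Ω.

Z = 176 + j1654 Ω = 1664∠83.9° Ω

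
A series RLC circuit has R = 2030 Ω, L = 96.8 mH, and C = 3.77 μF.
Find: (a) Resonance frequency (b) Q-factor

Step 1 — Resonance condition Im(Z)=0 gives ω₀ = 1/√(LC).
Step 2 — ω₀ = 1/√(0.0968·3.77e-06) = 1655 rad/s.
Step 3 — f₀ = ω₀/(2π) = 263.5 Hz.
Step 4 — Series Q: Q = ω₀L/R = 1655·0.0968/2030 = 0.07894.

(a) f₀ = 263.5 Hz  (b) Q = 0.07894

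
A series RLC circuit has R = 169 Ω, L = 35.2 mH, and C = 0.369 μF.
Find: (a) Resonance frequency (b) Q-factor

Step 1 — Resonance condition Im(Z)=0 gives ω₀ = 1/√(LC).
Step 2 — ω₀ = 1/√(0.0352·3.69e-07) = 8774 rad/s.
Step 3 — f₀ = ω₀/(2π) = 1396 Hz.
Step 4 — Series Q: Q = ω₀L/R = 8774·0.0352/169 = 1.828.

(a) f₀ = 1396 Hz  (b) Q = 1.828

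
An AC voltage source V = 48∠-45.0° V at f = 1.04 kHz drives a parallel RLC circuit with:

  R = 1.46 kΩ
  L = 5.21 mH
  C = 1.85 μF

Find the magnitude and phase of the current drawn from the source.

Step 1 — Angular frequency: ω = 2π·f = 2π·1040 = 6535 rad/s.
Step 2 — Component impedances:
  R: Z = R = 1460 Ω
  L: Z = jωL = j·6535·0.00521 = 0 + j34.04 Ω
  C: Z = 1/(jωC) = -j/(ω·C) = 0 - j82.72 Ω
Step 3 — Parallel combination: 1/Z_total = 1/R + 1/L + 1/C; Z_total = 2.289 + j57.77 Ω = 57.81∠87.7° Ω.
Step 4 — Source phasor: V = 48∠-45.0° V = 33.94 - j33.94 V.
Step 5 — Ohm's law: I = V / Z_total = (33.94 - j33.94) / (2.289 + j57.77) = -0.5634 - j0.6099 A.
Step 6 — Convert to polar: |I| = 0.8303 A, ∠I = -132.7°.

I = 0.8303∠-132.7° A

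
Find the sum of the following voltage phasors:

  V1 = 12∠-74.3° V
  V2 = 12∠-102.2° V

Step 1 — Convert each phasor to rectangular form:
  V1 = 12·(cos(-74.3°) + j·sin(-74.3°)) = 3.247 - j11.55 V
  V2 = 12·(cos(-102.2°) + j·sin(-102.2°)) = -2.536 - j11.73 V
Step 2 — Sum components: V_total = 0.7113 - j23.28 V.
Step 3 — Convert to polar: |V_total| = 23.29 V, ∠V_total = -88.2°.

V_total = 23.29∠-88.2° V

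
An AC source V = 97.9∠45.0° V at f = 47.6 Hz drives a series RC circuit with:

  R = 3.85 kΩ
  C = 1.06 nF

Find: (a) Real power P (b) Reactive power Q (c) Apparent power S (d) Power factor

Step 1 — Angular frequency: ω = 2π·f = 2π·47.6 = 299.1 rad/s.
Step 2 — Component impedances:
  R: Z = R = 3850 Ω
  C: Z = 1/(jωC) = -j/(ω·C) = 0 - j3.154e+06 Ω
Step 3 — Series combination: Z_total = R + C = 3850 - j3.154e+06 Ω = 3.154e+06∠-89.9° Ω.
Step 4 — Source phasor: V = 97.9∠45.0° V = 69.23 + j69.23 V.
Step 5 — Current: I = V / Z = -2.192e-05 + j2.197e-05 A = 3.104e-05∠134.9° A.
Step 6 — Complex power: S = V·I* = 3.709e-06 - j0.003038 VA.
Step 7 — Real power: P = Re(S) = 3.709e-06 W.
Step 8 — Reactive power: Q = Im(S) = -0.003038 VAR.
Step 9 — Apparent power: |S| = 0.003038 VA.
Step 10 — Power factor: PF = P/|S| = 0.001221 (leading).

(a) P = 3.709e-06 W  (b) Q = -0.003038 VAR  (c) S = 0.003038 VA  (d) PF = 0.001221 (leading)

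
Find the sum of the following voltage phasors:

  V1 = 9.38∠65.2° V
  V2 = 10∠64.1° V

Step 1 — Convert each phasor to rectangular form:
  V1 = 9.38·(cos(65.2°) + j·sin(65.2°)) = 3.934 + j8.515 V
  V2 = 10·(cos(64.1°) + j·sin(64.1°)) = 4.368 + j8.996 V
Step 2 — Sum components: V_total = 8.302 + j17.51 V.
Step 3 — Convert to polar: |V_total| = 19.38 V, ∠V_total = 64.6°.

V_total = 19.38∠64.6° V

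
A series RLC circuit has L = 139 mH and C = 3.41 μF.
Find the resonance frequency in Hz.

Step 1 — Resonance condition Im(Z)=0 gives ω₀ = 1/√(LC).
Step 2 — ω₀ = 1/√(0.139·3.41e-06) = 1452 rad/s.
Step 3 — f₀ = ω₀/(2π) = 231.2 Hz.

f₀ = 231.2 Hz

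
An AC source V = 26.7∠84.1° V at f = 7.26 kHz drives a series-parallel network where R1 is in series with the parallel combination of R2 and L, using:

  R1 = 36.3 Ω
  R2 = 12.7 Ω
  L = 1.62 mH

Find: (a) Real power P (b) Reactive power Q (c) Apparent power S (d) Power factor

Step 1 — Angular frequency: ω = 2π·f = 2π·7260 = 4.562e+04 rad/s.
Step 2 — Component impedances:
  R1: Z = R = 36.3 Ω
  R2: Z = R = 12.7 Ω
  L: Z = jωL = j·4.562e+04·0.00162 = 0 + j73.9 Ω
Step 3 — Parallel branch: R2 || L = 1/(1/R2 + 1/L) = 12.34 + j2.12 Ω.
Step 4 — Series with R1: Z_total = R1 + (R2 || L) = 48.64 + j2.12 Ω = 48.68∠2.5° Ω.
Step 5 — Source phasor: V = 26.7∠84.1° V = 2.745 + j26.56 V.
Step 6 — Current: I = V / Z = 0.08008 + j0.5426 A = 0.5485∠81.6° A.
Step 7 — Complex power: S = V·I* = 14.63 + j0.6377 VA.
Step 8 — Real power: P = Re(S) = 14.63 W.
Step 9 — Reactive power: Q = Im(S) = 0.6377 VAR.
Step 10 — Apparent power: |S| = 14.64 VA.
Step 11 — Power factor: PF = P/|S| = 0.9991 (lagging).

(a) P = 14.63 W  (b) Q = 0.6377 VAR  (c) S = 14.64 VA  (d) PF = 0.9991 (lagging)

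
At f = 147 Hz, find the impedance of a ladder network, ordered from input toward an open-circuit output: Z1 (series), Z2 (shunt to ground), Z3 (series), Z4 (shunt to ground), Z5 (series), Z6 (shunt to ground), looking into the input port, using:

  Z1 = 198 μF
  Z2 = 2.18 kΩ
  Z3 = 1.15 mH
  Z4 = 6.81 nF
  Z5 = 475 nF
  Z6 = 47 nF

Step 1 — Angular frequency: ω = 2π·f = 2π·147 = 923.6 rad/s.
Step 2 — Component impedances:
  Z1: Z = 1/(jωC) = -j/(ω·C) = 0 - j5.468 Ω
  Z2: Z = R = 2180 Ω
  Z3: Z = jωL = j·923.6·0.00115 = 0 + j1.062 Ω
  Z4: Z = 1/(jωC) = -j/(ω·C) = 0 - j1.59e+05 Ω
  Z5: Z = 1/(jωC) = -j/(ω·C) = 0 - j2279 Ω
  Z6: Z = 1/(jωC) = -j/(ω·C) = 0 - j2.304e+04 Ω
Step 3 — Ladder network (open output): work backward from the far end, alternating series and parallel combinations. Z_in = 2158 - j221 Ω = 2170∠-5.8° Ω.

Z = 2158 - j221 Ω = 2170∠-5.8° Ω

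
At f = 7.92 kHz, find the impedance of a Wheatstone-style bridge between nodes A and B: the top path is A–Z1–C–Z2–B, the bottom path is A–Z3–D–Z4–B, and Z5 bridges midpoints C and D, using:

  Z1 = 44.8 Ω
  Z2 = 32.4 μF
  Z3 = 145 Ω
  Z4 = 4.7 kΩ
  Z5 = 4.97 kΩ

Step 1 — Angular frequency: ω = 2π·f = 2π·7920 = 4.976e+04 rad/s.
Step 2 — Component impedances:
  Z1: Z = R = 44.8 Ω
  Z2: Z = 1/(jωC) = -j/(ω·C) = 0 - j0.6202 Ω
  Z3: Z = R = 145 Ω
  Z4: Z = R = 4700 Ω
  Z5: Z = R = 4970 Ω
Step 3 — Bridge requires nodal analysis (the Z5 bridge couples midpoints C and D, so the two paths cannot be reduced to a simple series/parallel combination). Setting node B to ground and injecting 1 A at node A, the 3-node admittance system at A, C, D solves to V_A = Z_AB = 44.03 - j0.6093 Ω = 44.03∠-0.8° Ω.

Z = 44.03 - j0.6093 Ω = 44.03∠-0.8° Ω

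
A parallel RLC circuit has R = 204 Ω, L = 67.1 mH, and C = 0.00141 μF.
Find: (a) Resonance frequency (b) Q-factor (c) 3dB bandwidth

Step 1 — Resonance: ω₀ = 1/√(LC) = 1/√(0.0671·1.41e-09) = 1.028e+05 rad/s.
Step 2 — f₀ = ω₀/(2π) = 1.636e+04 Hz.
Step 3 — Parallel Q: Q = R/(ω₀L) = 204/(1.028e+05·0.0671) = 0.02957.
Step 4 — Bandwidth: Δω = ω₀/Q = 3.477e+06 rad/s; BW = Δω/(2π) = 5.533e+05 Hz.

(a) f₀ = 1.636e+04 Hz  (b) Q = 0.02957  (c) BW = 5.533e+05 Hz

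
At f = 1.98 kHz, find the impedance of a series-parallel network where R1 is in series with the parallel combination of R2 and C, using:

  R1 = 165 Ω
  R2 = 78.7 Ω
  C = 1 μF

Step 1 — Angular frequency: ω = 2π·f = 2π·1980 = 1.244e+04 rad/s.
Step 2 — Component impedances:
  R1: Z = R = 165 Ω
  R2: Z = R = 78.7 Ω
  C: Z = 1/(jωC) = -j/(ω·C) = 0 - j80.38 Ω
Step 3 — Parallel branch: R2 || C = 1/(1/R2 + 1/C) = 40.18 - j39.34 Ω.
Step 4 — Series with R1: Z_total = R1 + (R2 || C) = 205.2 - j39.34 Ω = 208.9∠-10.9° Ω.

Z = 205.2 - j39.34 Ω = 208.9∠-10.9° Ω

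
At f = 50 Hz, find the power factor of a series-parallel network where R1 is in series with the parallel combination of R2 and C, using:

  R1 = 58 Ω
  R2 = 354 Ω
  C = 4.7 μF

Step 1 — Angular frequency: ω = 2π·f = 2π·50 = 314.2 rad/s.
Step 2 — Component impedances:
  R1: Z = R = 58 Ω
  R2: Z = R = 354 Ω
  C: Z = 1/(jωC) = -j/(ω·C) = 0 - j677.3 Ω
Step 3 — Parallel branch: R2 || C = 1/(1/R2 + 1/C) = 278 - j145.3 Ω.
Step 4 — Series with R1: Z_total = R1 + (R2 || C) = 336 - j145.3 Ω = 366.1∠-23.4° Ω.
Step 5 — Power factor: PF = cos(φ) = Re(Z)/|Z| = 336/366.1 = 0.9178.
Step 6 — Type: Im(Z) = -145.3 ⇒ leading (phase φ = -23.4°).

PF = 0.9178 (leading, φ = -23.4°)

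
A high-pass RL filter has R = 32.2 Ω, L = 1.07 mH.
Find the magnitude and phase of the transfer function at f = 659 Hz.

Step 1 — Angular frequency: ω = 2π·659 = 4141 rad/s.
Step 2 — Transfer function: H(jω) = jωL/(R + jωL).
Step 3 — Numerator jωL = j·4.43; denominator R + jωL = 32.2 + j4.43.
Step 4 — H = 0.01858 + j0.135.
Step 5 — Magnitude: |H| = 0.1363 (-17.3 dB); phase: φ = 82.2°.

|H| = 0.1363 (-17.3 dB), φ = 82.2°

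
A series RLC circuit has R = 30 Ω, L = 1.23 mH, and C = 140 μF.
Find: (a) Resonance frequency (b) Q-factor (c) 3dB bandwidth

Step 1 — Resonance: ω₀ = 1/√(LC) = 1/√(0.00123·0.00014) = 2410 rad/s.
Step 2 — f₀ = ω₀/(2π) = 383.5 Hz.
Step 3 — Series Q: Q = ω₀L/R = 2410·0.00123/30 = 0.0988.
Step 4 — Bandwidth: Δω = ω₀/Q = 2.439e+04 rad/s; BW = Δω/(2π) = 3882 Hz.

(a) f₀ = 383.5 Hz  (b) Q = 0.0988  (c) BW = 3882 Hz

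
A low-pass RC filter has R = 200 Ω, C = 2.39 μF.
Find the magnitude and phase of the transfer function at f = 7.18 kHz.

Step 1 — Angular frequency: ω = 2π·7180 = 4.511e+04 rad/s.
Step 2 — Transfer function: H(jω) = 1/(1 + jωRC).
Step 3 — Denominator: 1 + jωRC = 1 + j·4.511e+04·200·2.39e-06 = 1 + j21.56.
Step 4 — H = 0.002146 - j0.04627.
Step 5 — Magnitude: |H| = 0.04632 (-26.7 dB); phase: φ = -87.3°.

|H| = 0.04632 (-26.7 dB), φ = -87.3°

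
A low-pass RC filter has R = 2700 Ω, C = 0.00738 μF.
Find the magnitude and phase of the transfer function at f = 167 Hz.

Step 1 — Angular frequency: ω = 2π·167 = 1049 rad/s.
Step 2 — Transfer function: H(jω) = 1/(1 + jωRC).
Step 3 — Denominator: 1 + jωRC = 1 + j·1049·2700·7.38e-09 = 1 + j0.02091.
Step 4 — H = 0.9996 - j0.0209.
Step 5 — Magnitude: |H| = 0.9998 (-0.0 dB); phase: φ = -1.2°.

|H| = 0.9998 (-0.0 dB), φ = -1.2°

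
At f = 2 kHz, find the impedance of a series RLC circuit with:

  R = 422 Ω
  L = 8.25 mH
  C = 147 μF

Step 1 — Angular frequency: ω = 2π·f = 2π·2000 = 1.257e+04 rad/s.
Step 2 — Component impedances:
  R: Z = R = 422 Ω
  L: Z = jωL = j·1.257e+04·0.00825 = 0 + j103.7 Ω
  C: Z = 1/(jωC) = -j/(ω·C) = 0 - j0.5413 Ω
Step 3 — Series combination: Z_total = R + L + C = 422 + j103.1 Ω = 434.4∠13.7° Ω.

Z = 422 + j103.1 Ω = 434.4∠13.7° Ω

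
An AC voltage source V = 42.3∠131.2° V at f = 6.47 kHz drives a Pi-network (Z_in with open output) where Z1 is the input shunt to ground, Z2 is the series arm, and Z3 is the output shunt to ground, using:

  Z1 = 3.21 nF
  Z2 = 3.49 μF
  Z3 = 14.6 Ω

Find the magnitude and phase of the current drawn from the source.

Step 1 — Angular frequency: ω = 2π·f = 2π·6470 = 4.065e+04 rad/s.
Step 2 — Component impedances:
  Z1: Z = 1/(jωC) = -j/(ω·C) = 0 - j7663 Ω
  Z2: Z = 1/(jωC) = -j/(ω·C) = 0 - j7.048 Ω
  Z3: Z = R = 14.6 Ω
Step 3 — With open output, the series arm Z2 and the output shunt Z3 appear in series to ground: Z2 + Z3 = 14.6 - j7.048 Ω.
Step 4 — Parallel with input shunt Z1: Z_in = Z1 || (Z2 + Z3) = 14.57 - j7.07 Ω = 16.2∠-25.9° Ω.
Step 5 — Source phasor: V = 42.3∠131.2° V = -27.86 + j31.83 V.
Step 6 — Ohm's law: I = V / Z_total = (-27.86 + j31.83) / (14.57 - j7.07) = -2.405 + j1.017 A.
Step 7 — Convert to polar: |I| = 2.612 A, ∠I = 157.1°.

I = 2.612∠157.1° A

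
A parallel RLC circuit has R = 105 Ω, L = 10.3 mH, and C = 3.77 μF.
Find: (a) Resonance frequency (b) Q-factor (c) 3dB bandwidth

Step 1 — Resonance: ω₀ = 1/√(LC) = 1/√(0.0103·3.77e-06) = 5075 rad/s.
Step 2 — f₀ = ω₀/(2π) = 807.7 Hz.
Step 3 — Parallel Q: Q = R/(ω₀L) = 105/(5075·0.0103) = 2.009.
Step 4 — Bandwidth: Δω = ω₀/Q = 2526 rad/s; BW = Δω/(2π) = 402.1 Hz.

(a) f₀ = 807.7 Hz  (b) Q = 2.009  (c) BW = 402.1 Hz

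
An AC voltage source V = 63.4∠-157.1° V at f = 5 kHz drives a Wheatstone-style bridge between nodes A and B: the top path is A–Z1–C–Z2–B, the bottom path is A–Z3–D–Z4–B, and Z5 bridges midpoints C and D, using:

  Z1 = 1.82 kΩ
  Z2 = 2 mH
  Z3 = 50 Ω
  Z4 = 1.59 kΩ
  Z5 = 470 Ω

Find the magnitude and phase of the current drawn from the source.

Step 1 — Angular frequency: ω = 2π·f = 2π·5000 = 3.142e+04 rad/s.
Step 2 — Component impedances:
  Z1: Z = R = 1820 Ω
  Z2: Z = jωL = j·3.142e+04·0.002 = 0 + j62.83 Ω
  Z3: Z = R = 50 Ω
  Z4: Z = R = 1590 Ω
  Z5: Z = R = 470 Ω
Step 3 — Bridge requires nodal analysis (the Z5 bridge couples midpoints C and D, so the two paths cannot be reduced to a simple series/parallel combination). Setting node B to ground and injecting 1 A at node A, the 3-node admittance system at A, C, D solves to V_A = Z_AB = 337.8 + j41.59 Ω = 340.3∠7.0° Ω.
Step 4 — Source phasor: V = 63.4∠-157.1° V = -58.4 - j24.67 V.
Step 5 — Ohm's law: I = V / Z_total = (-58.4 - j24.67) / (337.8 + j41.59) = -0.1792 - j0.05097 A.
Step 6 — Convert to polar: |I| = 0.1863 A, ∠I = -164.1°.

I = 0.1863∠-164.1° A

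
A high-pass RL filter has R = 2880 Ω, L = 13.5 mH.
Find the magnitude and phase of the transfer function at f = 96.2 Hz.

Step 1 — Angular frequency: ω = 2π·96.2 = 604.4 rad/s.
Step 2 — Transfer function: H(jω) = jωL/(R + jωL).
Step 3 — Numerator jωL = j·8.16; denominator R + jωL = 2880 + j8.16.
Step 4 — H = 8.028e-06 + j0.002833.
Step 5 — Magnitude: |H| = 0.002833 (-51.0 dB); phase: φ = 89.8°.

|H| = 0.002833 (-51.0 dB), φ = 89.8°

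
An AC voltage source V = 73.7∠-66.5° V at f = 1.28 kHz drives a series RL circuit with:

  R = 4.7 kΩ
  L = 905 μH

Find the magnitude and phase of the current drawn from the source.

Step 1 — Angular frequency: ω = 2π·f = 2π·1280 = 8042 rad/s.
Step 2 — Component impedances:
  R: Z = R = 4700 Ω
  L: Z = jωL = j·8042·0.000905 = 0 + j7.278 Ω
Step 3 — Series combination: Z_total = R + L = 4700 + j7.278 Ω = 4700∠0.1° Ω.
Step 4 — Source phasor: V = 73.7∠-66.5° V = 29.39 - j67.59 V.
Step 5 — Ohm's law: I = V / Z_total = (29.39 - j67.59) / (4700 + j7.278) = 0.00623 - j0.01439 A.
Step 6 — Convert to polar: |I| = 0.01568 A, ∠I = -66.6°.

I = 0.01568∠-66.6° A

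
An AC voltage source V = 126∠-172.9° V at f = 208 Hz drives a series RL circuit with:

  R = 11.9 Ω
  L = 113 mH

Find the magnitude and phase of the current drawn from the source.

Step 1 — Angular frequency: ω = 2π·f = 2π·208 = 1307 rad/s.
Step 2 — Component impedances:
  R: Z = R = 11.9 Ω
  L: Z = jωL = j·1307·0.113 = 0 + j147.7 Ω
Step 3 — Series combination: Z_total = R + L = 11.9 + j147.7 Ω = 148.2∠85.4° Ω.
Step 4 — Source phasor: V = 126∠-172.9° V = -125 - j15.57 V.
Step 5 — Ohm's law: I = V / Z_total = (-125 - j15.57) / (11.9 + j147.7) = -0.1726 + j0.8327 A.
Step 6 — Convert to polar: |I| = 0.8504 A, ∠I = 101.7°.

I = 0.8504∠101.7° A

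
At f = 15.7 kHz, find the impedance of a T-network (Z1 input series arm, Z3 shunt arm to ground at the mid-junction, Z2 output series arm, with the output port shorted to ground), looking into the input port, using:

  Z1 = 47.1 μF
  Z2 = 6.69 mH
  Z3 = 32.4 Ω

Step 1 — Angular frequency: ω = 2π·f = 2π·1.57e+04 = 9.865e+04 rad/s.
Step 2 — Component impedances:
  Z1: Z = 1/(jωC) = -j/(ω·C) = 0 - j0.2152 Ω
  Z2: Z = jωL = j·9.865e+04·0.00669 = 0 + j659.9 Ω
  Z3: Z = R = 32.4 Ω
Step 3 — With the output port shorted to ground, the output series arm Z2 runs from the junction to ground; the shunt arm Z3 also runs from the junction to ground. They appear in parallel: Z3 || Z2 = 32.32 + j1.587 Ω.
Step 4 — Series with input arm Z1: Z_in = Z1 + (Z3 || Z2) = 32.32 + j1.372 Ω = 32.35∠2.4° Ω.

Z = 32.32 + j1.372 Ω = 32.35∠2.4° Ω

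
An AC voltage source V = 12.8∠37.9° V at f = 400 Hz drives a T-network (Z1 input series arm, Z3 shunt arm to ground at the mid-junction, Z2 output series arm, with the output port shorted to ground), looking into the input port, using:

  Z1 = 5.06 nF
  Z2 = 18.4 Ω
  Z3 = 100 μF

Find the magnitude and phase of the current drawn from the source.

Step 1 — Angular frequency: ω = 2π·f = 2π·400 = 2513 rad/s.
Step 2 — Component impedances:
  Z1: Z = 1/(jωC) = -j/(ω·C) = 0 - j7.863e+04 Ω
  Z2: Z = R = 18.4 Ω
  Z3: Z = 1/(jωC) = -j/(ω·C) = 0 - j3.979 Ω
Step 3 — With the output port shorted to ground, the output series arm Z2 runs from the junction to ground; the shunt arm Z3 also runs from the junction to ground. They appear in parallel: Z3 || Z2 = 0.822 - j3.801 Ω.
Step 4 — Series with input arm Z1: Z_in = Z1 + (Z3 || Z2) = 0.822 - j7.864e+04 Ω = 7.864e+04∠-90.0° Ω.
Step 5 — Source phasor: V = 12.8∠37.9° V = 10.1 + j7.863 V.
Step 6 — Ohm's law: I = V / Z_total = (10.1 + j7.863) / (0.822 - j7.864e+04) = -9.999e-05 + j0.0001284 A.
Step 7 — Convert to polar: |I| = 0.0001628 A, ∠I = 127.9°.

I = 0.0001628∠127.9° A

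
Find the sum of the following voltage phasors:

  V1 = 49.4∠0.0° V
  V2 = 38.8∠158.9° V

Step 1 — Convert each phasor to rectangular form:
  V1 = 49.4·(cos(0.0°) + j·sin(0.0°)) = 49.4 V
  V2 = 38.8·(cos(158.9°) + j·sin(158.9°)) = -36.2 + j13.97 V
Step 2 — Sum components: V_total = 13.2 + j13.97 V.
Step 3 — Convert to polar: |V_total| = 19.22 V, ∠V_total = 46.6°.

V_total = 19.22∠46.6° V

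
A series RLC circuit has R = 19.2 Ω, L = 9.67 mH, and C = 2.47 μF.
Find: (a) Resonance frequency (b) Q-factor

Step 1 — Resonance condition Im(Z)=0 gives ω₀ = 1/√(LC).
Step 2 — ω₀ = 1/√(0.00967·2.47e-06) = 6471 rad/s.
Step 3 — f₀ = ω₀/(2π) = 1030 Hz.
Step 4 — Series Q: Q = ω₀L/R = 6471·0.00967/19.2 = 3.259.

(a) f₀ = 1030 Hz  (b) Q = 3.259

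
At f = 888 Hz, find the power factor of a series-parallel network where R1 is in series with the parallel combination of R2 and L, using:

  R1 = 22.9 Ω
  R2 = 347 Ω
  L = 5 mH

Step 1 — Angular frequency: ω = 2π·f = 2π·888 = 5579 rad/s.
Step 2 — Component impedances:
  R1: Z = R = 22.9 Ω
  R2: Z = R = 347 Ω
  L: Z = jωL = j·5579·0.005 = 0 + j27.9 Ω
Step 3 — Parallel branch: R2 || L = 1/(1/R2 + 1/L) = 2.228 + j27.72 Ω.
Step 4 — Series with R1: Z_total = R1 + (R2 || L) = 25.13 + j27.72 Ω = 37.41∠47.8° Ω.
Step 5 — Power factor: PF = cos(φ) = Re(Z)/|Z| = 25.128/37.413 = 0.6716.
Step 6 — Type: Im(Z) = 27.72 ⇒ lagging (phase φ = 47.8°).

PF = 0.6716 (lagging, φ = 47.8°)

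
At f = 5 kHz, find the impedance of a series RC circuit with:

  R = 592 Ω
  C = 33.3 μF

Step 1 — Angular frequency: ω = 2π·f = 2π·5000 = 3.142e+04 rad/s.
Step 2 — Component impedances:
  R: Z = R = 592 Ω
  C: Z = 1/(jωC) = -j/(ω·C) = 0 - j0.9559 Ω
Step 3 — Series combination: Z_total = R + C = 592 - j0.9559 Ω = 592∠-0.1° Ω.

Z = 592 - j0.9559 Ω = 592∠-0.1° Ω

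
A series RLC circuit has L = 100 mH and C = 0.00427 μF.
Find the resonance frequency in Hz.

Step 1 — Resonance condition Im(Z)=0 gives ω₀ = 1/√(LC).
Step 2 — ω₀ = 1/√(0.1·4.27e-09) = 4.839e+04 rad/s.
Step 3 — f₀ = ω₀/(2π) = 7702 Hz.

f₀ = 7702 Hz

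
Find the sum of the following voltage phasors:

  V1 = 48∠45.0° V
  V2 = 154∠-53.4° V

Step 1 — Convert each phasor to rectangular form:
  V1 = 48·(cos(45.0°) + j·sin(45.0°)) = 33.94 + j33.94 V
  V2 = 154·(cos(-53.4°) + j·sin(-53.4°)) = 91.82 - j123.6 V
Step 2 — Sum components: V_total = 125.8 - j89.69 V.
Step 3 — Convert to polar: |V_total| = 154.5 V, ∠V_total = -35.5°.

V_total = 154.5∠-35.5° V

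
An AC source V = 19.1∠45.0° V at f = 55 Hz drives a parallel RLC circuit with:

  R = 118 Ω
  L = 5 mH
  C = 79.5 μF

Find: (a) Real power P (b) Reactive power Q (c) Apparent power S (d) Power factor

Step 1 — Angular frequency: ω = 2π·f = 2π·55 = 345.6 rad/s.
Step 2 — Component impedances:
  R: Z = R = 118 Ω
  L: Z = jωL = j·345.6·0.005 = 0 + j1.728 Ω
  C: Z = 1/(jωC) = -j/(ω·C) = 0 - j36.4 Ω
Step 3 — Parallel combination: 1/Z_total = 1/R + 1/L + 1/C; Z_total = 0.02788 + j1.814 Ω = 1.814∠89.1° Ω.
Step 4 — Source phasor: V = 19.1∠45.0° V = 13.51 + j13.51 V.
Step 5 — Current: I = V / Z = 7.56 - j7.331 A = 10.53∠-44.1° A.
Step 6 — Complex power: S = V·I* = 3.092 + j201.1 VA.
Step 7 — Real power: P = Re(S) = 3.092 W.
Step 8 — Reactive power: Q = Im(S) = 201.1 VAR.
Step 9 — Apparent power: |S| = 201.1 VA.
Step 10 — Power factor: PF = P/|S| = 0.01537 (lagging).

(a) P = 3.092 W  (b) Q = 201.1 VAR  (c) S = 201.1 VA  (d) PF = 0.01537 (lagging)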